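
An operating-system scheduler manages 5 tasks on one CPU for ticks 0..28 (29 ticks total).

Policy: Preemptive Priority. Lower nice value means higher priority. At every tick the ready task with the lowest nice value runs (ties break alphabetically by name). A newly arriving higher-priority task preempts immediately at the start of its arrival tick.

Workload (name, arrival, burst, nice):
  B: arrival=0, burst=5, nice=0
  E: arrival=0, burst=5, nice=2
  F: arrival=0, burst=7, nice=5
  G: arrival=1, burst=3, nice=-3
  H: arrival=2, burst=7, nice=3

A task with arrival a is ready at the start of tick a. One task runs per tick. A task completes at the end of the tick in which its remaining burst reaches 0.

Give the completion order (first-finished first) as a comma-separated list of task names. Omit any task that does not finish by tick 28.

completion order = G, B, E, H, F

t=0: ready={B,E,F} → run B
t=1: ready={B,E,F,G} → run G
t=2: ready={B,E,F,G,H} → run G
t=3: ready={B,E,F,G,H} → run G
t=4: ready={B,E,F,H} → run B
t=5: ready={B,E,F,H} → run B
t=6: ready={B,E,F,H} → run B
t=7: ready={B,E,F,H} → run B
t=8: ready={E,F,H} → run E
t=9: ready={E,F,H} → run E
t=10: ready={E,F,H} → run E
t=11: ready={E,F,H} → run E
t=12: ready={E,F,H} → run E
t=13: ready={F,H} → run H
t=14: ready={F,H} → run H
t=15: ready={F,H} → run H
t=16: ready={F,H} → run H
t=17: ready={F,H} → run H
t=18: ready={F,H} → run H
t=19: ready={F,H} → run H
t=20: ready={F} → run F
t=21: ready={F} → run F
t=22: ready={F} → run F
t=23: ready={F} → run F
t=24: ready={F} → run F
t=25: ready={F} → run F
t=26: ready={F} → run F
t=27: (idle)
t=28: (idle)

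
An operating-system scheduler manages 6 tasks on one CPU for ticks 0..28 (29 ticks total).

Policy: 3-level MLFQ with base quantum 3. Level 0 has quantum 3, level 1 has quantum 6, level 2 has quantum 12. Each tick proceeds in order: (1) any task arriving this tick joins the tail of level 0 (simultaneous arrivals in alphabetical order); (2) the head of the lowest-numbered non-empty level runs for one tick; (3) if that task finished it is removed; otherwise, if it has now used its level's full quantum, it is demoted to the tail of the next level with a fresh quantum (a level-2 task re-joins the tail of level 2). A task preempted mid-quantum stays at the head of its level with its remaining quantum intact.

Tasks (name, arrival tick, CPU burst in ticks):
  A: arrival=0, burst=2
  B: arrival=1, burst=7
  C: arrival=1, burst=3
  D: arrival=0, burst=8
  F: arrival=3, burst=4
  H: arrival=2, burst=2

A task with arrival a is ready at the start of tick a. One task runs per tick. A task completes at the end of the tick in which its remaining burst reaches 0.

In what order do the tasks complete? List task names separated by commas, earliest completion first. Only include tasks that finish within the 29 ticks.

completion order = A, C, H, D, B, F

t=0: L0/L1/L2 = AD/-/- → run A
t=1: L0/L1/L2 = ADBC/-/- → run A
t=2: L0/L1/L2 = DBCH/-/- → run D
t=3: L0/L1/L2 = DBCHF/-/- → run D
t=4: L0/L1/L2 = DBCHF/-/- → run D
t=5: L0/L1/L2 = BCHF/D/- → run B
t=6: L0/L1/L2 = BCHF/D/- → run B
t=7: L0/L1/L2 = BCHF/D/- → run B
t=8: L0/L1/L2 = CHF/DB/- → run C
t=9: L0/L1/L2 = CHF/DB/- → run C
t=10: L0/L1/L2 = CHF/DB/- → run C
t=11: L0/L1/L2 = HF/DB/- → run H
t=12: L0/L1/L2 = HF/DB/- → run H
t=13: L0/L1/L2 = F/DB/- → run F
t=14: L0/L1/L2 = F/DB/- → run F
t=15: L0/L1/L2 = F/DB/- → run F
t=16: L0/L1/L2 = -/DBF/- → run D
t=17: L0/L1/L2 = -/DBF/- → run D
t=18: L0/L1/L2 = -/DBF/- → run D
t=19: L0/L1/L2 = -/DBF/- → run D
t=20: L0/L1/L2 = -/DBF/- → run D
t=21: L0/L1/L2 = -/BF/- → run B
t=22: L0/L1/L2 = -/BF/- → run B
t=23: L0/L1/L2 = -/BF/- → run B
t=24: L0/L1/L2 = -/BF/- → run B
t=25: L0/L1/L2 = -/F/- → run F
t=26: (idle)
t=27: (idle)
t=28: (idle)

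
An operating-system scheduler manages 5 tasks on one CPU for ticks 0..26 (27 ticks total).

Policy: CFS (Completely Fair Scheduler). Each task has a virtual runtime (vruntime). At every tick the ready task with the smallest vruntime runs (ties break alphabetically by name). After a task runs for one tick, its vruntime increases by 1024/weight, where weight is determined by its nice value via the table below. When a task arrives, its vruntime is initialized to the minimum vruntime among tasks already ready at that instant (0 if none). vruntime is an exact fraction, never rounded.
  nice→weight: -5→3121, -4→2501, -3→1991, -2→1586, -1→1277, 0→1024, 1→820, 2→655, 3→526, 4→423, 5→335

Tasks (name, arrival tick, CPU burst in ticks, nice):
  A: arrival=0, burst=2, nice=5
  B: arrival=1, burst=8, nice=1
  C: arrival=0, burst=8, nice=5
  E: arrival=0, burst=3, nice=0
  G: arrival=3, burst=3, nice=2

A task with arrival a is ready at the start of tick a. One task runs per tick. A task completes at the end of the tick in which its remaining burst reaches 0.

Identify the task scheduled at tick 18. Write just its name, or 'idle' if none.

running at tick 18 = B

t=0: vr[A=0 C=0 E=0] → run A
t=1: vr[A=1024/335 B=0 C=0 E=0] → run B
t=2: vr[A=1024/335 B=256/205 C=0 E=0] → run C
t=3: vr[A=1024/335 B=256/205 C=1024/335 E=0 G=0] → run E
t=4: vr[A=1024/335 B=256/205 C=1024/335 E=1 G=0] → run G
t=5: vr[A=1024/335 B=256/205 C=1024/335 E=1 G=1024/655] → run E
t=6: vr[A=1024/335 B=256/205 C=1024/335 E=2 G=1024/655] → run B
t=7: vr[A=1024/335 B=512/205 C=1024/335 E=2 G=1024/655] → run G
t=8: vr[A=1024/335 B=512/205 C=1024/335 E=2 G=2048/655] → run E
t=9: vr[A=1024/335 B=512/205 C=1024/335 G=2048/655] → run B
t=10: vr[A=1024/335 B=768/205 C=1024/335 G=2048/655] → run A
t=11: vr[B=768/205 C=1024/335 G=2048/655] → run C
t=12: vr[B=768/205 C=2048/335 G=2048/655] → run G
t=13: vr[B=768/205 C=2048/335] → run B
t=14: vr[B=1024/205 C=2048/335] → run B
t=15: vr[B=256/41 C=2048/335] → run C
t=16: vr[B=256/41 C=3072/335] → run B
t=17: vr[B=1536/205 C=3072/335] → run B
t=18: vr[B=1792/205 C=3072/335] → run B
t=19: vr[C=3072/335] → run C
t=20: vr[C=4096/335] → run C
t=21: vr[C=1024/67] → run C
t=22: vr[C=6144/335] → run C
t=23: vr[C=7168/335] → run C
t=24: (idle)
t=25: (idle)
t=26: (idle)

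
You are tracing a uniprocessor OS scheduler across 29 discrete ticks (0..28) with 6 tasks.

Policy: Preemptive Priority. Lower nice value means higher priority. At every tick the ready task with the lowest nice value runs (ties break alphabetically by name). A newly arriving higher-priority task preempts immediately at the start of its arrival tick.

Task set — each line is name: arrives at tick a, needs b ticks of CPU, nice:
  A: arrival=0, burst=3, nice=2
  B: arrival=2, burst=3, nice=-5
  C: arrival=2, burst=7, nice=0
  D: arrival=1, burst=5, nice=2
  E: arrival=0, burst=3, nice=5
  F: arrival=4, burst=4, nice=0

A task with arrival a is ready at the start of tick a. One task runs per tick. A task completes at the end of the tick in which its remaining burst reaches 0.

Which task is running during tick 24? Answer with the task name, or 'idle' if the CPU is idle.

running at tick 24 = E

t=0: ready={A,E} → run A
t=1: ready={A,D,E} → run A
t=2: ready={A,B,C,D,E} → run B
t=3: ready={A,B,C,D,E} → run B
t=4: ready={A,B,C,D,E,F} → run B
t=5: ready={A,C,D,E,F} → run C
t=6: ready={A,C,D,E,F} → run C
t=7: ready={A,C,D,E,F} → run C
t=8: ready={A,C,D,E,F} → run C
t=9: ready={A,C,D,E,F} → run C
t=10: ready={A,C,D,E,F} → run C
t=11: ready={A,C,D,E,F} → run C
t=12: ready={A,D,E,F} → run F
t=13: ready={A,D,E,F} → run F
t=14: ready={A,D,E,F} → run F
t=15: ready={A,D,E,F} → run F
t=16: ready={A,D,E} → run A
t=17: ready={D,E} → run D
t=18: ready={D,E} → run D
t=19: ready={D,E} → run D
t=20: ready={D,E} → run D
t=21: ready={D,E} → run D
t=22: ready={E} → run E
t=23: ready={E} → run E
t=24: ready={E} → run E
t=25: (idle)
t=26: (idle)
t=27: (idle)
t=28: (idle)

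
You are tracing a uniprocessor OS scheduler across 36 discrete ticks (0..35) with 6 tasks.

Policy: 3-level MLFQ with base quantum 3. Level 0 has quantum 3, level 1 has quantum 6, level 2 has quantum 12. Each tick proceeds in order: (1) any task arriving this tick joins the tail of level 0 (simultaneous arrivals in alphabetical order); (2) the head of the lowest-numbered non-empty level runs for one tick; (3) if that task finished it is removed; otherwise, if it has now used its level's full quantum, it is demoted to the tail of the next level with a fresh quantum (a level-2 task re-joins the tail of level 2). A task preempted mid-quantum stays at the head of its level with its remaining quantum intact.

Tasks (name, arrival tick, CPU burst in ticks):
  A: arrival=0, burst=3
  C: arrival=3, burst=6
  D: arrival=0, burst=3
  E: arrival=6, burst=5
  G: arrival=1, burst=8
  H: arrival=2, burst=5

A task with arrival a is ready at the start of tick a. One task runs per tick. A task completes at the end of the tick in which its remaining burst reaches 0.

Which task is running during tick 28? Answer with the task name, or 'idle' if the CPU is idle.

t=0: L0/L1/L2 = AD/-/- → run A
t=1: L0/L1/L2 = ADG/-/- → run A
t=2: L0/L1/L2 = ADGH/-/- → run A
t=3: L0/L1/L2 = DGHC/-/- → run D
t=4: L0/L1/L2 = DGHC/-/- → run D
t=5: L0/L1/L2 = DGHC/-/- → run D
t=6: L0/L1/L2 = GHCE/-/- → run G
t=7: L0/L1/L2 = GHCE/-/- → run G
t=8: L0/L1/L2 = GHCE/-/- → run G
t=9: L0/L1/L2 = HCE/G/- → run H
t=10: L0/L1/L2 = HCE/G/- → run H
t=11: L0/L1/L2 = HCE/G/- → run H
t=12: L0/L1/L2 = CE/GH/- → run C
t=13: L0/L1/L2 = CE/GH/- → run C
t=14: L0/L1/L2 = CE/GH/- → run C
t=15: L0/L1/L2 = E/GHC/- → run E
t=16: L0/L1/L2 = E/GHC/- → run E
t=17: L0/L1/L2 = E/GHC/- → run E
t=18: L0/L1/L2 = -/GHCE/- → run G
t=19: L0/L1/L2 = -/GHCE/- → run G
t=20: L0/L1/L2 = -/GHCE/- → run G
t=21: L0/L1/L2 = -/GHCE/- → run G
t=22: L0/L1/L2 = -/GHCE/- → run G
t=23: L0/L1/L2 = -/HCE/- → run H
t=24: L0/L1/L2 = -/HCE/- → run H
t=25: L0/L1/L2 = -/CE/- → run C
t=26: L0/L1/L2 = -/CE/- → run C
t=27: L0/L1/L2 = -/CE/- → run C
t=28: L0/L1/L2 = -/E/- → run E
t=29: L0/L1/L2 = -/E/- → run E
t=30: (idle)
t=31: (idle)
t=32: (idle)
t=33: (idle)
t=34: (idle)
t=35: (idle)

running at tick 28 = E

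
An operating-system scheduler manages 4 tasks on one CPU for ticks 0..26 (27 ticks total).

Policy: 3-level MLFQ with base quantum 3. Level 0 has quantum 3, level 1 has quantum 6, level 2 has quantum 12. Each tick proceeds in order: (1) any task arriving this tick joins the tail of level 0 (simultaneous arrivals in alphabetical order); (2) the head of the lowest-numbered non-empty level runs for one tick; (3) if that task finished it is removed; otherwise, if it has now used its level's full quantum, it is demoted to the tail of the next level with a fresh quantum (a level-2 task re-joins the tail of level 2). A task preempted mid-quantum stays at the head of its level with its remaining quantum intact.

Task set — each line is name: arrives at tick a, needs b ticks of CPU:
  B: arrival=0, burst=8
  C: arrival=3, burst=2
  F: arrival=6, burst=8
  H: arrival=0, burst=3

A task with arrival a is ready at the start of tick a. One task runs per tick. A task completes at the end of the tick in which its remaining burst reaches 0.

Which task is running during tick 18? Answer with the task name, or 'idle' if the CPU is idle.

running at tick 18 = F

t=0: L0/L1/L2 = BH/-/- → run B
t=1: L0/L1/L2 = BH/-/- → run B
t=2: L0/L1/L2 = BH/-/- → run B
t=3: L0/L1/L2 = HC/B/- → run H
t=4: L0/L1/L2 = HC/B/- → run H
t=5: L0/L1/L2 = HC/B/- → run H
t=6: L0/L1/L2 = CF/B/- → run C
t=7: L0/L1/L2 = CF/B/- → run C
t=8: L0/L1/L2 = F/B/- → run F
t=9: L0/L1/L2 = F/B/- → run F
t=10: L0/L1/L2 = F/B/- → run F
t=11: L0/L1/L2 = -/BF/- → run B
t=12: L0/L1/L2 = -/BF/- → run B
t=13: L0/L1/L2 = -/BF/- → run B
t=14: L0/L1/L2 = -/BF/- → run B
t=15: L0/L1/L2 = -/BF/- → run B
t=16: L0/L1/L2 = -/F/- → run F
t=17: L0/L1/L2 = -/F/- → run F
t=18: L0/L1/L2 = -/F/- → run F
t=19: L0/L1/L2 = -/F/- → run F
t=20: L0/L1/L2 = -/F/- → run F
t=21: (idle)
t=22: (idle)
t=23: (idle)
t=24: (idle)
t=25: (idle)
t=26: (idle)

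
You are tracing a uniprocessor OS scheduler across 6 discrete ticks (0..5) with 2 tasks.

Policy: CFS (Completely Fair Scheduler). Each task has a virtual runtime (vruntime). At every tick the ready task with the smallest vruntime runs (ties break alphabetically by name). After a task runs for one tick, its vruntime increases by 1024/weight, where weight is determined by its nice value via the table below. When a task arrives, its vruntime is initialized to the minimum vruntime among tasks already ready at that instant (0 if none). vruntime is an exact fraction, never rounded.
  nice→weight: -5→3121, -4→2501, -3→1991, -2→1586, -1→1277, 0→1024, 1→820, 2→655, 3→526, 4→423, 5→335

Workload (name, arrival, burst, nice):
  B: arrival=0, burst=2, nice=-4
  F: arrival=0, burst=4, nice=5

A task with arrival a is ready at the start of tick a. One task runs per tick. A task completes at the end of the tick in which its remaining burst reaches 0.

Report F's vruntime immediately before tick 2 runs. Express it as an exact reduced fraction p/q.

t=0: vr[B=0 F=0] → run B
t=1: vr[B=1024/2501 F=0] → run F
t=2: vr[B=1024/2501 F=1024/335] → run B
t=3: vr[F=1024/335] → run F
t=4: vr[F=2048/335] → run F
t=5: vr[F=3072/335] → run F

vruntime(F, start of tick 2) = 1024/335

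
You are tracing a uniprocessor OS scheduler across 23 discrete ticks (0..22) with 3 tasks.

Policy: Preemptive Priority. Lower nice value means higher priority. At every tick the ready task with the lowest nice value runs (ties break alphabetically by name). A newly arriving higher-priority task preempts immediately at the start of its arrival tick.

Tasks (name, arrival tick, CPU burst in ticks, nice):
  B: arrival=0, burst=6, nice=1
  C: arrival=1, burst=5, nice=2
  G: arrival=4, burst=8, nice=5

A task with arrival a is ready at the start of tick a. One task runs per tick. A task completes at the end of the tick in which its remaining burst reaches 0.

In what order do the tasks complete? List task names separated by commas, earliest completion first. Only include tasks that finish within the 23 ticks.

t=0: ready={B} → run B
t=1: ready={B,C} → run B
t=2: ready={B,C} → run B
t=3: ready={B,C} → run B
t=4: ready={B,C,G} → run B
t=5: ready={B,C,G} → run B
t=6: ready={C,G} → run C
t=7: ready={C,G} → run C
t=8: ready={C,G} → run C
t=9: ready={C,G} → run C
t=10: ready={C,G} → run C
t=11: ready={G} → run G
t=12: ready={G} → run G
t=13: ready={G} → run G
t=14: ready={G} → run G
t=15: ready={G} → run G
t=16: ready={G} → run G
t=17: ready={G} → run G
t=18: ready={G} → run G
t=19: (idle)
t=20: (idle)
t=21: (idle)
t=22: (idle)

completion order = B, C, G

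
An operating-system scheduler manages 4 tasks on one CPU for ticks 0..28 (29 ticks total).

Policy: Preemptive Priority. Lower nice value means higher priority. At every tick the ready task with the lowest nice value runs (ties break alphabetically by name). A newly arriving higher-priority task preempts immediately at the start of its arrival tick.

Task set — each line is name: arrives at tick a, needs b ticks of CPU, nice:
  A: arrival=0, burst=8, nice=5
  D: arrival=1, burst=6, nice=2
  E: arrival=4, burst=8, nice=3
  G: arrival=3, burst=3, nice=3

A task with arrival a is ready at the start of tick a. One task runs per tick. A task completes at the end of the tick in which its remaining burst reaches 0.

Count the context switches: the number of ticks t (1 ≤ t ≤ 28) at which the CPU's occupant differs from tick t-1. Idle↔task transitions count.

context switches = 5

t=0: ready={A} → run A
t=1: ready={A,D} → run D
t=2: ready={A,D} → run D
t=3: ready={A,D,G} → run D
t=4: ready={A,D,E,G} → run D
t=5: ready={A,D,E,G} → run D
t=6: ready={A,D,E,G} → run D
t=7: ready={A,E,G} → run E
t=8: ready={A,E,G} → run E
t=9: ready={A,E,G} → run E
t=10: ready={A,E,G} → run E
t=11: ready={A,E,G} → run E
t=12: ready={A,E,G} → run E
t=13: ready={A,E,G} → run E
t=14: ready={A,E,G} → run E
t=15: ready={A,G} → run G
t=16: ready={A,G} → run G
t=17: ready={A,G} → run G
t=18: ready={A} → run A
t=19: ready={A} → run A
t=20: ready={A} → run A
t=21: ready={A} → run A
t=22: ready={A} → run A
t=23: ready={A} → run A
t=24: ready={A} → run A
t=25: (idle)
t=26: (idle)
t=27: (idle)
t=28: (idle)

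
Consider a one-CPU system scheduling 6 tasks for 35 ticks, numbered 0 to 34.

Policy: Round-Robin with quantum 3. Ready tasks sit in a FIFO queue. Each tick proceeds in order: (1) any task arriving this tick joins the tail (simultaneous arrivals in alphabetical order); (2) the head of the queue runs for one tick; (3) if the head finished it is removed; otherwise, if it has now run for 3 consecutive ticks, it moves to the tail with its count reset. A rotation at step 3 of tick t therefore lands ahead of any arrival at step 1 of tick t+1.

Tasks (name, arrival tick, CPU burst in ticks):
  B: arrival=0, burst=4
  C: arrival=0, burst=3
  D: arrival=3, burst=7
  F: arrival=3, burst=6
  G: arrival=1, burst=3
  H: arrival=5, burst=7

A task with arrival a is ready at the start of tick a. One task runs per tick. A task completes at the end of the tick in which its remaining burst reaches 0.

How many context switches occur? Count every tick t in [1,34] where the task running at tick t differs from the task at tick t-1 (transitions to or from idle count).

context switches = 12

t=0: queue=[B,C] q_used=0 → run B
t=1: queue=[B,C,G] q_used=1 → run B
t=2: queue=[B,C,G] q_used=2 → run B
t=3: queue=[C,G,B,D,F] q_used=0 → run C
t=4: queue=[C,G,B,D,F] q_used=1 → run C
t=5: queue=[C,G,B,D,F,H] q_used=2 → run C
t=6: queue=[G,B,D,F,H] q_used=0 → run G
t=7: queue=[G,B,D,F,H] q_used=1 → run G
t=8: queue=[G,B,D,F,H] q_used=2 → run G
t=9: queue=[B,D,F,H] q_used=0 → run B
t=10: queue=[D,F,H] q_used=0 → run D
t=11: queue=[D,F,H] q_used=1 → run D
t=12: queue=[D,F,H] q_used=2 → run D
t=13: queue=[F,H,D] q_used=0 → run F
t=14: queue=[F,H,D] q_used=1 → run F
t=15: queue=[F,H,D] q_used=2 → run F
t=16: queue=[H,D,F] q_used=0 → run H
t=17: queue=[H,D,F] q_used=1 → run H
t=18: queue=[H,D,F] q_used=2 → run H
t=19: queue=[D,F,H] q_used=0 → run D
t=20: queue=[D,F,H] q_used=1 → run D
t=21: queue=[D,F,H] q_used=2 → run D
t=22: queue=[F,H,D] q_used=0 → run F
t=23: queue=[F,H,D] q_used=1 → run F
t=24: queue=[F,H,D] q_used=2 → run F
t=25: queue=[H,D] q_used=0 → run H
t=26: queue=[H,D] q_used=1 → run H
t=27: queue=[H,D] q_used=2 → run H
t=28: queue=[D,H] q_used=0 → run D
t=29: queue=[H] q_used=0 → run H
t=30: (idle)
t=31: (idle)
t=32: (idle)
t=33: (idle)
t=34: (idle)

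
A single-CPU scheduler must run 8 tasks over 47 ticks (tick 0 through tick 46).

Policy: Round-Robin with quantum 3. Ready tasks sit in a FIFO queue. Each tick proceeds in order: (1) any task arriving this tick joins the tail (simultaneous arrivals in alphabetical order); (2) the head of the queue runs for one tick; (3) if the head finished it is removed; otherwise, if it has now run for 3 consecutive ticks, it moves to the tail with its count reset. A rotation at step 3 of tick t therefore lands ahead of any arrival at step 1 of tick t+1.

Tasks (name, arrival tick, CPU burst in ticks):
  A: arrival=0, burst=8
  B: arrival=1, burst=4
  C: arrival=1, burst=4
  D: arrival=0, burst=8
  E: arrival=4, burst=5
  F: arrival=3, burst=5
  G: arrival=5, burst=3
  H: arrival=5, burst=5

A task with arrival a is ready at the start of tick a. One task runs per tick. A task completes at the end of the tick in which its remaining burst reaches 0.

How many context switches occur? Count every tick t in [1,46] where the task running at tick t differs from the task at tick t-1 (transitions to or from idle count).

context switches = 17

t=0: queue=[A,D] q_used=0 → run A
t=1: queue=[A,D,B,C] q_used=1 → run A
t=2: queue=[A,D,B,C] q_used=2 → run A
t=3: queue=[D,B,C,A,F] q_used=0 → run D
t=4: queue=[D,B,C,A,F,E] q_used=1 → run D
t=5: queue=[D,B,C,A,F,E,G,H] q_used=2 → run D
t=6: queue=[B,C,A,F,E,G,H,D] q_used=0 → run B
t=7: queue=[B,C,A,F,E,G,H,D] q_used=1 → run B
t=8: queue=[B,C,A,F,E,G,H,D] q_used=2 → run B
t=9: queue=[C,A,F,E,G,H,D,B] q_used=0 → run C
t=10: queue=[C,A,F,E,G,H,D,B] q_used=1 → run C
t=11: queue=[C,A,F,E,G,H,D,B] q_used=2 → run C
t=12: queue=[A,F,E,G,H,D,B,C] q_used=0 → run A
t=13: queue=[A,F,E,G,H,D,B,C] q_used=1 → run A
t=14: queue=[A,F,E,G,H,D,B,C] q_used=2 → run A
t=15: queue=[F,E,G,H,D,B,C,A] q_used=0 → run F
t=16: queue=[F,E,G,H,D,B,C,A] q_used=1 → run F
t=17: queue=[F,E,G,H,D,B,C,A] q_used=2 → run F
t=18: queue=[E,G,H,D,B,C,A,F] q_used=0 → run E
t=19: queue=[E,G,H,D,B,C,A,F] q_used=1 → run E
t=20: queue=[E,G,H,D,B,C,A,F] q_used=2 → run E
t=21: queue=[G,H,D,B,C,A,F,E] q_used=0 → run G
t=22: queue=[G,H,D,B,C,A,F,E] q_used=1 → run G
t=23: queue=[G,H,D,B,C,A,F,E] q_used=2 → run G
t=24: queue=[H,D,B,C,A,F,E] q_used=0 → run H
t=25: queue=[H,D,B,C,A,F,E] q_used=1 → run H
t=26: queue=[H,D,B,C,A,F,E] q_used=2 → run H
t=27: queue=[D,B,C,A,F,E,H] q_used=0 → run D
t=28: queue=[D,B,C,A,F,E,H] q_used=1 → run D
t=29: queue=[D,B,C,A,F,E,H] q_used=2 → run D
t=30: queue=[B,C,A,F,E,H,D] q_used=0 → run B
t=31: queue=[C,A,F,E,H,D] q_used=0 → run C
t=32: queue=[A,F,E,H,D] q_used=0 → run A
t=33: queue=[A,F,E,H,D] q_used=1 → run A
t=34: queue=[F,E,H,D] q_used=0 → run F
t=35: queue=[F,E,H,D] q_used=1 → run F
t=36: queue=[E,H,D] q_used=0 → run E
t=37: queue=[E,H,D] q_used=1 → run E
t=38: queue=[H,D] q_used=0 → run H
t=39: queue=[H,D] q_used=1 → run H
t=40: queue=[D] q_used=0 → run D
t=41: queue=[D] q_used=1 → run D
t=42: (idle)
t=43: (idle)
t=44: (idle)
t=45: (idle)
t=46: (idle)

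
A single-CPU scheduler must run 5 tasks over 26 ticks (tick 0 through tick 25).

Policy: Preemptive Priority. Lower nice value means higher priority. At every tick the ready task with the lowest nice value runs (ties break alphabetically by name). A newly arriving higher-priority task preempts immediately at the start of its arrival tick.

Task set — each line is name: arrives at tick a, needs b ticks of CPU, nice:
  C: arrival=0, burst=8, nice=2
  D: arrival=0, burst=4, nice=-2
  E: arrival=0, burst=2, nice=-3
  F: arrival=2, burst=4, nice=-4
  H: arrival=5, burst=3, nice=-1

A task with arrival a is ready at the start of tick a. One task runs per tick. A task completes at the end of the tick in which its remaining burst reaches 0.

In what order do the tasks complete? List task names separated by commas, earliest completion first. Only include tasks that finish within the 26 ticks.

t=0: ready={C,D,E} → run E
t=1: ready={C,D,E} → run E
t=2: ready={C,D,F} → run F
t=3: ready={C,D,F} → run F
t=4: ready={C,D,F} → run F
t=5: ready={C,D,F,H} → run F
t=6: ready={C,D,H} → run D
t=7: ready={C,D,H} → run D
t=8: ready={C,D,H} → run D
t=9: ready={C,D,H} → run D
t=10: ready={C,H} → run H
t=11: ready={C,H} → run H
t=12: ready={C,H} → run H
t=13: ready={C} → run C
t=14: ready={C} → run C
t=15: ready={C} → run C
t=16: ready={C} → run C
t=17: ready={C} → run C
t=18: ready={C} → run C
t=19: ready={C} → run C
t=20: ready={C} → run C
t=21: (idle)
t=22: (idle)
t=23: (idle)
t=24: (idle)
t=25: (idle)

completion order = E, F, D, H, C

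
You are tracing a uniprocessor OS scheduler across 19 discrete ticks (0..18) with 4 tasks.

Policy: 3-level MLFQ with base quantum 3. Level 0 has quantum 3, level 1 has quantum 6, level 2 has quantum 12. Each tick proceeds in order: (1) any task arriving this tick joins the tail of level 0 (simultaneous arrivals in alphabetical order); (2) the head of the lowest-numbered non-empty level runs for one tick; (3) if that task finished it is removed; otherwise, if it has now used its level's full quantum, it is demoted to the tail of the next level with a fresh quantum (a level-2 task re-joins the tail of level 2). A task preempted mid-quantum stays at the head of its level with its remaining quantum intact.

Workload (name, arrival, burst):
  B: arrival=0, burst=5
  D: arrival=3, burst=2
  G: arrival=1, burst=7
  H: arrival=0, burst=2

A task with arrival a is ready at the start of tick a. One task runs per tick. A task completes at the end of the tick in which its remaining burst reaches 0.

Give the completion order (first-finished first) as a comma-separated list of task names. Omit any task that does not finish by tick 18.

t=0: L0/L1/L2 = BH/-/- → run B
t=1: L0/L1/L2 = BHG/-/- → run B
t=2: L0/L1/L2 = BHG/-/- → run B
t=3: L0/L1/L2 = HGD/B/- → run H
t=4: L0/L1/L2 = HGD/B/- → run H
t=5: L0/L1/L2 = GD/B/- → run G
t=6: L0/L1/L2 = GD/B/- → run G
t=7: L0/L1/L2 = GD/B/- → run G
t=8: L0/L1/L2 = D/BG/- → run D
t=9: L0/L1/L2 = D/BG/- → run D
t=10: L0/L1/L2 = -/BG/- → run B
t=11: L0/L1/L2 = -/BG/- → run B
t=12: L0/L1/L2 = -/G/- → run G
t=13: L0/L1/L2 = -/G/- → run G
t=14: L0/L1/L2 = -/G/- → run G
t=15: L0/L1/L2 = -/G/- → run G
t=16: (idle)
t=17: (idle)
t=18: (idle)

completion order = H, D, B, G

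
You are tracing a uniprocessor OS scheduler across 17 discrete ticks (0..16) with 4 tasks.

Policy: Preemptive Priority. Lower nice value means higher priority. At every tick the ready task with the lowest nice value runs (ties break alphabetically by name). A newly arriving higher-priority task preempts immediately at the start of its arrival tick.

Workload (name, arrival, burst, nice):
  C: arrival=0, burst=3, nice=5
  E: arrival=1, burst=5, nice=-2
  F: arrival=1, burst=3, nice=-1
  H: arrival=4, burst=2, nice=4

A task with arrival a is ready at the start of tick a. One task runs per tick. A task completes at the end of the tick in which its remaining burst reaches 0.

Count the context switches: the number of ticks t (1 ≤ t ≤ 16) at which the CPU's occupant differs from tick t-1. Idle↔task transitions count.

context switches = 5

t=0: ready={C} → run C
t=1: ready={C,E,F} → run E
t=2: ready={C,E,F} → run E
t=3: ready={C,E,F} → run E
t=4: ready={C,E,F,H} → run E
t=5: ready={C,E,F,H} → run E
t=6: ready={C,F,H} → run F
t=7: ready={C,F,H} → run F
t=8: ready={C,F,H} → run F
t=9: ready={C,H} → run H
t=10: ready={C,H} → run H
t=11: ready={C} → run C
t=12: ready={C} → run C
t=13: (idle)
t=14: (idle)
t=15: (idle)
t=16: (idle)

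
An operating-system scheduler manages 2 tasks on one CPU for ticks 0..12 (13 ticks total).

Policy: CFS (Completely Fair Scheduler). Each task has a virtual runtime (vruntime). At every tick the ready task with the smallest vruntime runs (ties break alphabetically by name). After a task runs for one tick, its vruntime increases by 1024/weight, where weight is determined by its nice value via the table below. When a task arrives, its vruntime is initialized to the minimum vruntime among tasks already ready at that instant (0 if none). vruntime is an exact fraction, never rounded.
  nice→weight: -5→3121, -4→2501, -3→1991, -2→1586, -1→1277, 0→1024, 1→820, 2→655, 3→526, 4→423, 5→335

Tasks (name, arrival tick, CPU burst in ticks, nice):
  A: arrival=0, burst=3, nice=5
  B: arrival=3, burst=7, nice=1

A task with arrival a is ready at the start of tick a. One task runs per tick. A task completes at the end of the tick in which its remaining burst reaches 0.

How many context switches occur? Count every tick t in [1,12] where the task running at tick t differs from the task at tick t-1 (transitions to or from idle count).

context switches = 2

t=0: vr[A=0] → run A
t=1: vr[A=1024/335] → run A
t=2: vr[A=2048/335] → run A
t=3: vr[B=0] → run B
t=4: vr[B=256/205] → run B
t=5: vr[B=512/205] → run B
t=6: vr[B=768/205] → run B
t=7: vr[B=1024/205] → run B
t=8: vr[B=256/41] → run B
t=9: vr[B=1536/205] → run B
t=10: (idle)
t=11: (idle)
t=12: (idle)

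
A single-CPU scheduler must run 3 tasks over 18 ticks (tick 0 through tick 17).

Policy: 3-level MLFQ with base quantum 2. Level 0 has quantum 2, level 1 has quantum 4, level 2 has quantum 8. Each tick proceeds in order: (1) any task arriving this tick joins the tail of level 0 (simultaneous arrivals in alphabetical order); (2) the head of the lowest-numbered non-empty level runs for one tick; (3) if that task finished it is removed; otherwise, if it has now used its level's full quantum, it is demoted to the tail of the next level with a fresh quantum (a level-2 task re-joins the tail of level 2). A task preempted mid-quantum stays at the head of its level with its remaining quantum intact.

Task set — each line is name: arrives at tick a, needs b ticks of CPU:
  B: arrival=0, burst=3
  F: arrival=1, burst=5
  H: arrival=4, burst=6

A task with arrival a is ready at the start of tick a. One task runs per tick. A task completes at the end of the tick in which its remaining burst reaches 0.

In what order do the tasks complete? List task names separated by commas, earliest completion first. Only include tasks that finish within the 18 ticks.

completion order = B, F, H

t=0: L0/L1/L2 = B/-/- → run B
t=1: L0/L1/L2 = BF/-/- → run B
t=2: L0/L1/L2 = F/B/- → run F
t=3: L0/L1/L2 = F/B/- → run F
t=4: L0/L1/L2 = H/BF/- → run H
t=5: L0/L1/L2 = H/BF/- → run H
t=6: L0/L1/L2 = -/BFH/- → run B
t=7: L0/L1/L2 = -/FH/- → run F
t=8: L0/L1/L2 = -/FH/- → run F
t=9: L0/L1/L2 = -/FH/- → run F
t=10: L0/L1/L2 = -/H/- → run H
t=11: L0/L1/L2 = -/H/- → run H
t=12: L0/L1/L2 = -/H/- → run H
t=13: L0/L1/L2 = -/H/- → run H
t=14: (idle)
t=15: (idle)
t=16: (idle)
t=17: (idle)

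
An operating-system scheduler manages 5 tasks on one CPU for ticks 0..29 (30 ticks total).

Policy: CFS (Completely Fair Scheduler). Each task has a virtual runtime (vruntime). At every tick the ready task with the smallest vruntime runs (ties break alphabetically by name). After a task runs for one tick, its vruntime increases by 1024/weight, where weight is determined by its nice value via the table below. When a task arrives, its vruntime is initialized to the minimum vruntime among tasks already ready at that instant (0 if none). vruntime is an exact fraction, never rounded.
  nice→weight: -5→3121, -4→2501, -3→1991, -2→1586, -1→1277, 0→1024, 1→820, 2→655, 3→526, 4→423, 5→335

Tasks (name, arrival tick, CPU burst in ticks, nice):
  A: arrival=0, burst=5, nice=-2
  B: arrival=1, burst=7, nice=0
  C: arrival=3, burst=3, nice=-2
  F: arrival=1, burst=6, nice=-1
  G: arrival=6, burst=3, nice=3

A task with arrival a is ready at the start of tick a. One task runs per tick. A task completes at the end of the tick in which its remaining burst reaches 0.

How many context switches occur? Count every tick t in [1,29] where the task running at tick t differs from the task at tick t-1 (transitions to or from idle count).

t=0: vr[A=0] → run A
t=1: vr[A=512/793 B=512/793 F=512/793] → run A
t=2: vr[A=1024/793 B=512/793 F=512/793] → run B
t=3: vr[A=1024/793 B=1305/793 C=512/793 F=512/793] → run C
t=4: vr[A=1024/793 B=1305/793 C=1024/793 F=512/793] → run F
t=5: vr[A=1024/793 B=1305/793 C=1024/793 F=1465856/1012661] → run A
t=6: vr[A=1536/793 B=1305/793 C=1024/793 F=1465856/1012661 G=1024/793] → run C
t=7: vr[A=1536/793 B=1305/793 C=1536/793 F=1465856/1012661 G=1024/793] → run G
t=8: vr[A=1536/793 B=1305/793 C=1536/793 F=1465856/1012661 G=675328/208559] → run F
t=9: vr[A=1536/793 B=1305/793 C=1536/793 F=2277888/1012661 G=675328/208559] → run B
t=10: vr[A=1536/793 B=2098/793 C=1536/793 F=2277888/1012661 G=675328/208559] → run A
t=11: vr[A=2048/793 B=2098/793 C=1536/793 F=2277888/1012661 G=675328/208559] → run C
t=12: vr[A=2048/793 B=2098/793 F=2277888/1012661 G=675328/208559] → run F
t=13: vr[A=2048/793 B=2098/793 F=3089920/1012661 G=675328/208559] → run A
t=14: vr[B=2098/793 F=3089920/1012661 G=675328/208559] → run B
t=15: vr[B=2891/793 F=3089920/1012661 G=675328/208559] → run F
t=16: vr[B=2891/793 F=3901952/1012661 G=675328/208559] → run G
t=17: vr[B=2891/793 F=3901952/1012661 G=1081344/208559] → run B
t=18: vr[B=3684/793 F=3901952/1012661 G=1081344/208559] → run F
t=19: vr[B=3684/793 F=4713984/1012661 G=1081344/208559] → run B
t=20: vr[B=4477/793 F=4713984/1012661 G=1081344/208559] → run F
t=21: vr[B=4477/793 G=1081344/208559] → run G
t=22: vr[B=4477/793] → run B
t=23: vr[B=5270/793] → run B
t=24: (idle)
t=25: (idle)
t=26: (idle)
t=27: (idle)
t=28: (idle)
t=29: (idle)

context switches = 22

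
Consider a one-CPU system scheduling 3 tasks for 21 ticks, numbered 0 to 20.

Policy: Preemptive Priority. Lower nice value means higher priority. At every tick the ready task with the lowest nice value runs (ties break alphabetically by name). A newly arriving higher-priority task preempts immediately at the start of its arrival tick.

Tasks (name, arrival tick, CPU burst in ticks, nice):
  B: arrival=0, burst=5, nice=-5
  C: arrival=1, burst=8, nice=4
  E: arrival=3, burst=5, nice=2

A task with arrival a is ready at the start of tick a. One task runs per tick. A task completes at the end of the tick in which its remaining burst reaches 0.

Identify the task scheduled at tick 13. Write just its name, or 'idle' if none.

running at tick 13 = C

t=0: ready={B} → run B
t=1: ready={B,C} → run B
t=2: ready={B,C} → run B
t=3: ready={B,C,E} → run B
t=4: ready={B,C,E} → run B
t=5: ready={C,E} → run E
t=6: ready={C,E} → run E
t=7: ready={C,E} → run E
t=8: ready={C,E} → run E
t=9: ready={C,E} → run E
t=10: ready={C} → run C
t=11: ready={C} → run C
t=12: ready={C} → run C
t=13: ready={C} → run C
t=14: ready={C} → run C
t=15: ready={C} → run C
t=16: ready={C} → run C
t=17: ready={C} → run C
t=18: (idle)
t=19: (idle)
t=20: (idle)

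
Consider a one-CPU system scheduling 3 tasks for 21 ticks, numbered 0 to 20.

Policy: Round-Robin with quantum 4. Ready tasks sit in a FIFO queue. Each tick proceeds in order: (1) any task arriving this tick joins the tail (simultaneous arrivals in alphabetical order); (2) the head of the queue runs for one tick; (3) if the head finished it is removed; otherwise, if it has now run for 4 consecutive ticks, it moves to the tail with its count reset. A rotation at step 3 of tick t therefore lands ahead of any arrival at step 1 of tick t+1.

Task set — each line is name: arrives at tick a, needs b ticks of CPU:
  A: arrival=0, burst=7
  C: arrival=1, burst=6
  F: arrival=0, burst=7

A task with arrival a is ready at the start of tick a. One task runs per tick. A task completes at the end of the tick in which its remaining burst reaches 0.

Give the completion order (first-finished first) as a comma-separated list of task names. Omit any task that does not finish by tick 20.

completion order = A, F, C

t=0: queue=[A,F] q_used=0 → run A
t=1: queue=[A,F,C] q_used=1 → run A
t=2: queue=[A,F,C] q_used=2 → run A
t=3: queue=[A,F,C] q_used=3 → run A
t=4: queue=[F,C,A] q_used=0 → run F
t=5: queue=[F,C,A] q_used=1 → run F
t=6: queue=[F,C,A] q_used=2 → run F
t=7: queue=[F,C,A] q_used=3 → run F
t=8: queue=[C,A,F] q_used=0 → run C
t=9: queue=[C,A,F] q_used=1 → run C
t=10: queue=[C,A,F] q_used=2 → run C
t=11: queue=[C,A,F] q_used=3 → run C
t=12: queue=[A,F,C] q_used=0 → run A
t=13: queue=[A,F,C] q_used=1 → run A
t=14: queue=[A,F,C] q_used=2 → run A
t=15: queue=[F,C] q_used=0 → run F
t=16: queue=[F,C] q_used=1 → run F
t=17: queue=[F,C] q_used=2 → run F
t=18: queue=[C] q_used=0 → run C
t=19: queue=[C] q_used=1 → run C
t=20: (idle)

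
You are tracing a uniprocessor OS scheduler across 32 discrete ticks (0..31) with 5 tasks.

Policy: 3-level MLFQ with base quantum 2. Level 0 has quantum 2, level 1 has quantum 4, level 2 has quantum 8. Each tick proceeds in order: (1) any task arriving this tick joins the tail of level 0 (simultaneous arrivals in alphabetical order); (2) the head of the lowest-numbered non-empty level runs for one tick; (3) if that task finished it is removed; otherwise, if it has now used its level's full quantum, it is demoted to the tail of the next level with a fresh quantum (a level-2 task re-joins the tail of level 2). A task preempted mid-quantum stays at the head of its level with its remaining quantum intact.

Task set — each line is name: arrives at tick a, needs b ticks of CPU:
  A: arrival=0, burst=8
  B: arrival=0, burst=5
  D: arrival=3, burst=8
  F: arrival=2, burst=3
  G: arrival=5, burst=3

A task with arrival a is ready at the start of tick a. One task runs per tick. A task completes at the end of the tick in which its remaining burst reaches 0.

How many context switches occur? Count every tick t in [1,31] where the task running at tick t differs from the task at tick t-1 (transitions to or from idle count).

t=0: L0/L1/L2 = AB/-/- → run A
t=1: L0/L1/L2 = AB/-/- → run A
t=2: L0/L1/L2 = BF/A/- → run B
t=3: L0/L1/L2 = BFD/A/- → run B
t=4: L0/L1/L2 = FD/AB/- → run F
t=5: L0/L1/L2 = FDG/AB/- → run F
t=6: L0/L1/L2 = DG/ABF/- → run D
t=7: L0/L1/L2 = DG/ABF/- → run D
t=8: L0/L1/L2 = G/ABFD/- → run G
t=9: L0/L1/L2 = G/ABFD/- → run G
t=10: L0/L1/L2 = -/ABFDG/- → run A
t=11: L0/L1/L2 = -/ABFDG/- → run A
t=12: L0/L1/L2 = -/ABFDG/- → run A
t=13: L0/L1/L2 = -/ABFDG/- → run A
t=14: L0/L1/L2 = -/BFDG/A → run B
t=15: L0/L1/L2 = -/BFDG/A → run B
t=16: L0/L1/L2 = -/BFDG/A → run B
t=17: L0/L1/L2 = -/FDG/A → run F
t=18: L0/L1/L2 = -/DG/A → run D
t=19: L0/L1/L2 = -/DG/A → run D
t=20: L0/L1/L2 = -/DG/A → run D
t=21: L0/L1/L2 = -/DG/A → run D
t=22: L0/L1/L2 = -/G/AD → run G
t=23: L0/L1/L2 = -/-/AD → run A
t=24: L0/L1/L2 = -/-/AD → run A
t=25: L0/L1/L2 = -/-/D → run D
t=26: L0/L1/L2 = -/-/D → run D
t=27: (idle)
t=28: (idle)
t=29: (idle)
t=30: (idle)
t=31: (idle)

context switches = 12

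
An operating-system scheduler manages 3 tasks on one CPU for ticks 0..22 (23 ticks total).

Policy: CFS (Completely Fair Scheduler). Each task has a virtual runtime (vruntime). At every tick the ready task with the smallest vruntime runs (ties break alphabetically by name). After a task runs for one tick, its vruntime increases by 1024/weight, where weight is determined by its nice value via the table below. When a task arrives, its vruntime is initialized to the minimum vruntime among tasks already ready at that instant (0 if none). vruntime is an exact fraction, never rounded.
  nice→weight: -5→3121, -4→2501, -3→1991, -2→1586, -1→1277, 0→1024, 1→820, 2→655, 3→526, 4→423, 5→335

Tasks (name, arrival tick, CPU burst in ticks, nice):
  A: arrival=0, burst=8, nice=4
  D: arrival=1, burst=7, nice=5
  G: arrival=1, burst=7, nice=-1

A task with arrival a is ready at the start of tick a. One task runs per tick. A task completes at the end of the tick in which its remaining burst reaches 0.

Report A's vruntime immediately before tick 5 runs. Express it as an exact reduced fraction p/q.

t=0: vr[A=0] → run A
t=1: vr[A=1024/423 D=1024/423 G=1024/423] → run A
t=2: vr[A=2048/423 D=1024/423 G=1024/423] → run D
t=3: vr[A=2048/423 D=776192/141705 G=1024/423] → run G
t=4: vr[A=2048/423 D=776192/141705 G=1740800/540171] → run G
t=5: vr[A=2048/423 D=776192/141705 G=2173952/540171] → run G
t=6: vr[A=2048/423 D=776192/141705 G=2607104/540171] → run G
t=7: vr[A=2048/423 D=776192/141705 G=3040256/540171] → run A
t=8: vr[A=1024/141 D=776192/141705 G=3040256/540171] → run D
t=9: vr[A=1024/141 D=1209344/141705 G=3040256/540171] → run G
t=10: vr[A=1024/141 D=1209344/141705 G=3473408/540171] → run G
t=11: vr[A=1024/141 D=1209344/141705 G=3906560/540171] → run G
t=12: vr[A=1024/141 D=1209344/141705] → run A
t=13: vr[A=4096/423 D=1209344/141705] → run D
t=14: vr[A=4096/423 D=1642496/141705] → run A
t=15: vr[A=5120/423 D=1642496/141705] → run D
t=16: vr[A=5120/423 D=2075648/141705] → run A
t=17: vr[A=2048/141 D=2075648/141705] → run A
t=18: vr[A=7168/423 D=2075648/141705] → run D
t=19: vr[A=7168/423 D=501760/28341] → run A
t=20: vr[D=501760/28341] → run D
t=21: vr[D=2941952/141705] → run D
t=22: (idle)

vruntime(A, start of tick 5) = 2048/423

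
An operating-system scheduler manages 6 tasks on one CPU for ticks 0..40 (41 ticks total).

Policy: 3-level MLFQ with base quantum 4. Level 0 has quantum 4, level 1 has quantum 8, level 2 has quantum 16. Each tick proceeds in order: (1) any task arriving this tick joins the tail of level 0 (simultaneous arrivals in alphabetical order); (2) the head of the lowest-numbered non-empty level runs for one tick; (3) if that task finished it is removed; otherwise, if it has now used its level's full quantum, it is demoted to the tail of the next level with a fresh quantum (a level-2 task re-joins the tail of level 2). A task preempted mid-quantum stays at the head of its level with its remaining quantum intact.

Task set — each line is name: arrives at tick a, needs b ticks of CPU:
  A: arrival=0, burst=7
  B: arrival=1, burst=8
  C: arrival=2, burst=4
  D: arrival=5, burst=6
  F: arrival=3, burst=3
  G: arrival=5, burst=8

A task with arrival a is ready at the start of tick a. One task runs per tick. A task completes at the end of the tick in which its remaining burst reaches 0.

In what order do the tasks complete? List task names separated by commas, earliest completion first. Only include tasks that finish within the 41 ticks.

t=0: L0/L1/L2 = A/-/- → run A
t=1: L0/L1/L2 = AB/-/- → run A
t=2: L0/L1/L2 = ABC/-/- → run A
t=3: L0/L1/L2 = ABCF/-/- → run A
t=4: L0/L1/L2 = BCF/A/- → run B
t=5: L0/L1/L2 = BCFDG/A/- → run B
t=6: L0/L1/L2 = BCFDG/A/- → run B
t=7: L0/L1/L2 = BCFDG/A/- → run B
t=8: L0/L1/L2 = CFDG/AB/- → run C
t=9: L0/L1/L2 = CFDG/AB/- → run C
t=10: L0/L1/L2 = CFDG/AB/- → run C
t=11: L0/L1/L2 = CFDG/AB/- → run C
t=12: L0/L1/L2 = FDG/AB/- → run F
t=13: L0/L1/L2 = FDG/AB/- → run F
t=14: L0/L1/L2 = FDG/AB/- → run F
t=15: L0/L1/L2 = DG/AB/- → run D
t=16: L0/L1/L2 = DG/AB/- → run D
t=17: L0/L1/L2 = DG/AB/- → run D
t=18: L0/L1/L2 = DG/AB/- → run D
t=19: L0/L1/L2 = G/ABD/- → run G
t=20: L0/L1/L2 = G/ABD/- → run G
t=21: L0/L1/L2 = G/ABD/- → run G
t=22: L0/L1/L2 = G/ABD/- → run G
t=23: L0/L1/L2 = -/ABDG/- → run A
t=24: L0/L1/L2 = -/ABDG/- → run A
t=25: L0/L1/L2 = -/ABDG/- → run A
t=26: L0/L1/L2 = -/BDG/- → run B
t=27: L0/L1/L2 = -/BDG/- → run B
t=28: L0/L1/L2 = -/BDG/- → run B
t=29: L0/L1/L2 = -/BDG/- → run B
t=30: L0/L1/L2 = -/DG/- → run D
t=31: L0/L1/L2 = -/DG/- → run D
t=32: L0/L1/L2 = -/G/- → run G
t=33: L0/L1/L2 = -/G/- → run G
t=34: L0/L1/L2 = -/G/- → run G
t=35: L0/L1/L2 = -/G/- → run G
t=36: (idle)
t=37: (idle)
t=38: (idle)
t=39: (idle)
t=40: (idle)

completion order = C, F, A, B, D, G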